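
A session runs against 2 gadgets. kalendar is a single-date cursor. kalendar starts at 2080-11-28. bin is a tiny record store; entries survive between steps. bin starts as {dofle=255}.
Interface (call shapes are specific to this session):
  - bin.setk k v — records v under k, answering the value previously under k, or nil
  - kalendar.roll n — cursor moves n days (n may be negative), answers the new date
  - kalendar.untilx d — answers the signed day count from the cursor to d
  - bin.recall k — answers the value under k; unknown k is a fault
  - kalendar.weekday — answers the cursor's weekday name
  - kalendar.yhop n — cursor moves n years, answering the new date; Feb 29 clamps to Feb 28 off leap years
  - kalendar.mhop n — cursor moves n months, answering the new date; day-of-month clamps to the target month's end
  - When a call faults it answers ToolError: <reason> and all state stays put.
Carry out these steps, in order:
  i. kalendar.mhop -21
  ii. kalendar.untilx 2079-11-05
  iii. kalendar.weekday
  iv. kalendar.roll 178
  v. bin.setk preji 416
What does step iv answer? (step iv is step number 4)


==> kalendar.mhop(n=-21)
<== 2079-02-28
==> kalendar.untilx(d=2079-11-05)
<== 250
==> kalendar.weekday()
<== Tuesday
==> kalendar.roll(n=178)
<== 2079-08-25
==> bin.setk(k=preji, v=416)
<== nil

Answer: 2079-08-25


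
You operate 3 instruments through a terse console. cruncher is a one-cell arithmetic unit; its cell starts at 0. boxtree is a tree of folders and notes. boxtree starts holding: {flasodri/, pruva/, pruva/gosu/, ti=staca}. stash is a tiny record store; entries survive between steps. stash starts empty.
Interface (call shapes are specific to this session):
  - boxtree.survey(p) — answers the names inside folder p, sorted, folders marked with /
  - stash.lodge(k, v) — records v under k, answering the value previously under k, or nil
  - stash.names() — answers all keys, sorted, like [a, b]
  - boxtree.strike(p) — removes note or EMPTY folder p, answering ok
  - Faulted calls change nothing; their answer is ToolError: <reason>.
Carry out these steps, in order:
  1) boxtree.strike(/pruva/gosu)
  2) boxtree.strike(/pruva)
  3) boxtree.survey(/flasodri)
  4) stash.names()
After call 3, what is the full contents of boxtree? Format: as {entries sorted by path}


I run strike with p: /pruva/gosu, and see ok.
Calling strike with p: /pruva: ok.
Calling survey with p: /flasodri, yielding [].
Now I run names, giving [].

Answer: {flasodri/, ti=staca}


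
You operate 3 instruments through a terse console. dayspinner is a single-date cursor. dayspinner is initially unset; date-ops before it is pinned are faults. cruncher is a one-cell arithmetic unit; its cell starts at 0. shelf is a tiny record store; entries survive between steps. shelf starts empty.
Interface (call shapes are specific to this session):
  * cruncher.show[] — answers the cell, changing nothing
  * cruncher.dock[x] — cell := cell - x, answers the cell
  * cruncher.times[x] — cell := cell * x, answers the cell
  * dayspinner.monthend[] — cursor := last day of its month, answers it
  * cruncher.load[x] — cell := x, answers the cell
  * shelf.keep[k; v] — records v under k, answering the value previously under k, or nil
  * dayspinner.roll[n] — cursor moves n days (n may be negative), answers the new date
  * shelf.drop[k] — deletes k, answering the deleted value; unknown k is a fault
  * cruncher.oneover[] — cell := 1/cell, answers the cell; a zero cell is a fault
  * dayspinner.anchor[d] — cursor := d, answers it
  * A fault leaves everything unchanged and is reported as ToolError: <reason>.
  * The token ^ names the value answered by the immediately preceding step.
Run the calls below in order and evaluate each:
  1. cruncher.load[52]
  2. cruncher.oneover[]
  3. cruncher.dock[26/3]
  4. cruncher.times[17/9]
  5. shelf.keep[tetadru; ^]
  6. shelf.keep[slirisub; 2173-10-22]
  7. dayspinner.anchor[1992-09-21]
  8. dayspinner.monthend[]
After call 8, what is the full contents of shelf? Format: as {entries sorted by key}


Answer: {slirisub=2173-10-22, tetadru=-22933/1404}

Derivation:
;; 1. cruncher.load(52) == 52
;; 2. cruncher.oneover() == 1/52
;; 3. cruncher.dock(26/3) == -1349/156
;; 4. cruncher.times(17/9) == -22933/1404
;; 5. shelf.keep(tetadru, ^) == nil
;; 6. shelf.keep(slirisub, 2173-10-22) == nil
;; 7. dayspinner.anchor(1992-09-21) == 1992-09-21
;; 8. dayspinner.monthend() == 1992-09-30


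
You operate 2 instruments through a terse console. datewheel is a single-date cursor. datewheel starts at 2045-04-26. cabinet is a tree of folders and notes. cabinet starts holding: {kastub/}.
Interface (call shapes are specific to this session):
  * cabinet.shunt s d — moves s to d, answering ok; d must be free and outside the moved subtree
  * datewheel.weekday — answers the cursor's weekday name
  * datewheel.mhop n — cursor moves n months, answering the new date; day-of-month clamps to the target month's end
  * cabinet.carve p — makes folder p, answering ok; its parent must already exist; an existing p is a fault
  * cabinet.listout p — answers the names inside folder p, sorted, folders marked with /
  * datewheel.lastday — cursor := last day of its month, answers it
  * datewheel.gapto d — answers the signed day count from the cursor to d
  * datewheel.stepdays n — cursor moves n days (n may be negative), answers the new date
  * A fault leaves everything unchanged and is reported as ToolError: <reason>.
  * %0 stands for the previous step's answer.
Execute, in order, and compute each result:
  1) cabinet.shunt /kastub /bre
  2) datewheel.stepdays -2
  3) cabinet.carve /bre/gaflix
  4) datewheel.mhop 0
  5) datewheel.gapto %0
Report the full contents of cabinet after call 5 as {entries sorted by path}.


Answer: {bre/, bre/gaflix/}

Derivation:
==> cabinet.shunt(s: /kastub, d: /bre)
<== ok
==> datewheel.stepdays(n: -2)
<== 2045-04-24
==> cabinet.carve(p: /bre/gaflix)
<== ok
==> datewheel.mhop(n: 0)
<== 2045-04-24
==> datewheel.gapto(d: %0)
<== 0


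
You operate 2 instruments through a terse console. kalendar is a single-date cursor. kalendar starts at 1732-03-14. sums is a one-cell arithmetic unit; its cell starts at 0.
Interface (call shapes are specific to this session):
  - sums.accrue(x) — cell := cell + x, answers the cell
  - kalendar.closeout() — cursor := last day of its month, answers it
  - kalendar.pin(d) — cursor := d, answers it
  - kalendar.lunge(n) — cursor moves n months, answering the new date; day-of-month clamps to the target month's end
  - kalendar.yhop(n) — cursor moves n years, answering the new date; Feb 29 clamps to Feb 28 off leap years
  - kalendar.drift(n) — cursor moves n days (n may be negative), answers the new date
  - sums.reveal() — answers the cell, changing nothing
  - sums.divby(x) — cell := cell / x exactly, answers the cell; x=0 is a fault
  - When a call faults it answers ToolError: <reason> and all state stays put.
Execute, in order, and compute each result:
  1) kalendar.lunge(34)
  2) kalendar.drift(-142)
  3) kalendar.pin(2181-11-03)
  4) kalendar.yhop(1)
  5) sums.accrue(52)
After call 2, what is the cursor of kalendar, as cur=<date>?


Answer: cur=1734-08-25

Derivation:
>>> lunge n: 34
[out] 1735-01-14
>>> drift n: -142
[out] 1734-08-25
>>> pin d: 2181-11-03
[out] 2181-11-03
>>> yhop n: 1
[out] 2182-11-03
>>> accrue x: 52
[out] 52


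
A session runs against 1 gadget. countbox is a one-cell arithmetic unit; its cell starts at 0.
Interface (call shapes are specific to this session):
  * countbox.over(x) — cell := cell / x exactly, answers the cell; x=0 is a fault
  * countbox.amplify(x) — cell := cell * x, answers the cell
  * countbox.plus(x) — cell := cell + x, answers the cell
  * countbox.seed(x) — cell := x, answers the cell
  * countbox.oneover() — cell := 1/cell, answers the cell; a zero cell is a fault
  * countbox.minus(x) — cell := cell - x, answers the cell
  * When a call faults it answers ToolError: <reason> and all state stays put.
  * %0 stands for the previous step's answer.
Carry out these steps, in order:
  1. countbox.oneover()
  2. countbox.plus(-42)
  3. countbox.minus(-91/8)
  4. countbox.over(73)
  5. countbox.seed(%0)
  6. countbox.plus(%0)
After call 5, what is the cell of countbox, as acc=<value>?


Answer: acc=-245/584

Derivation:
Then countbox.oneover(), giving ToolError: reciprocal of zero.
Then countbox.plus with x=-42, giving -42.
I run countbox.minus with x=-91/8, → -245/8.
I run countbox.over with x=73, giving -245/584.
Next I call countbox.seed with x=%0, giving -245/584.
Now I run countbox.plus with x=%0, — result: -245/292.


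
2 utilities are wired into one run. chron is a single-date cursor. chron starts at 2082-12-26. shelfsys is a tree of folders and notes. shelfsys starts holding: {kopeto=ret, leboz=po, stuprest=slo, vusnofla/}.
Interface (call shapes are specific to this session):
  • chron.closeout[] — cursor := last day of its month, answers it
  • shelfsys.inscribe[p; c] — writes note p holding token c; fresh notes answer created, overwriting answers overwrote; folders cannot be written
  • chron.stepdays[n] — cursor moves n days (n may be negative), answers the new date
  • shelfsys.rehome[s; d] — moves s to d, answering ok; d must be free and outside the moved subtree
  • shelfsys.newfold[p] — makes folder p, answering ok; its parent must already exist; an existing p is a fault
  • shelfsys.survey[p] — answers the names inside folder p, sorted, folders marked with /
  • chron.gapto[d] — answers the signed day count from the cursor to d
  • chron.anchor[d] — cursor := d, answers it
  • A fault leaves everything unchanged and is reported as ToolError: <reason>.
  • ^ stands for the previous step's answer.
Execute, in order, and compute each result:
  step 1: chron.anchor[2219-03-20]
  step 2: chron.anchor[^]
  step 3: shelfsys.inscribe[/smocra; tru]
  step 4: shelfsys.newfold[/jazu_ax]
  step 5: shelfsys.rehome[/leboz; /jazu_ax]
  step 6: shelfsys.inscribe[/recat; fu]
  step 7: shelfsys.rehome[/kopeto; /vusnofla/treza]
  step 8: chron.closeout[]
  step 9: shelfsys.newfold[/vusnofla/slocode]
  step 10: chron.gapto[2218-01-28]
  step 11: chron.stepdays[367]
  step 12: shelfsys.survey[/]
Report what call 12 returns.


I run anchor passing d: 2219-03-20, — result: 2219-03-20.
Now I run anchor passing d: ^, which returns 2219-03-20.
I run inscribe passing p: /smocra, c: tru, and observe created.
Using newfold passing p: /jazu_ax, — result: ok.
Invoking rehome passing s: /leboz, d: /jazu_ax, and observe ToolError: exists.
Next I call inscribe passing p: /recat, c: fu, and get created.
Then rehome passing s: /kopeto, d: /vusnofla/treza, → ok.
Next I call closeout(), and observe 2219-03-31.
Using newfold passing p: /vusnofla/slocode, and see ok.
Next I call gapto passing d: 2218-01-28: -427.
I invoke stepdays passing n: 367, → 2220-04-01.
I invoke survey passing p: /, → [jazu_ax/, leboz, recat, smocra, stuprest, vusnofla/].

Answer: [jazu_ax/, leboz, recat, smocra, stuprest, vusnofla/]


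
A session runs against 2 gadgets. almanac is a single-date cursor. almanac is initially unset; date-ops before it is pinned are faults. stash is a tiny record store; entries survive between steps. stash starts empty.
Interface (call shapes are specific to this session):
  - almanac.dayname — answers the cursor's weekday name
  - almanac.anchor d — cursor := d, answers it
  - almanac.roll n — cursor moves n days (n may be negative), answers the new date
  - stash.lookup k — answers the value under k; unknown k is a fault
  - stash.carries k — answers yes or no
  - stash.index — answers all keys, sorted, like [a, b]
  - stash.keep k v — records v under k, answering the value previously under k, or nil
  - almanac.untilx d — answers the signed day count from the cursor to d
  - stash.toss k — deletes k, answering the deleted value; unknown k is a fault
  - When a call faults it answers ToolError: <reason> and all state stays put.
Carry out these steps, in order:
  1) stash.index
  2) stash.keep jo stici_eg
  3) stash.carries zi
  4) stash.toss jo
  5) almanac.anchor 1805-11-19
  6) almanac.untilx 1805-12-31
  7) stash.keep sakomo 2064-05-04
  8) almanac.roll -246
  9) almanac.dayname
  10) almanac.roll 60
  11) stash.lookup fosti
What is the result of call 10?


-- 1. stash.index() == []
-- 2. stash.keep(k=jo, v=stici_eg) == nil
-- 3. stash.carries(k=zi) == no
-- 4. stash.toss(k=jo) == stici_eg
-- 5. almanac.anchor(d=1805-11-19) == 1805-11-19
-- 6. almanac.untilx(d=1805-12-31) == 42
-- 7. stash.keep(k=sakomo, v=2064-05-04) == nil
-- 8. almanac.roll(n=-246) == 1805-03-18
-- 9. almanac.dayname() == Monday
-- 10. almanac.roll(n=60) == 1805-05-17
-- 11. stash.lookup(k=fosti) == ToolError: no such key fosti

Answer: 1805-05-17


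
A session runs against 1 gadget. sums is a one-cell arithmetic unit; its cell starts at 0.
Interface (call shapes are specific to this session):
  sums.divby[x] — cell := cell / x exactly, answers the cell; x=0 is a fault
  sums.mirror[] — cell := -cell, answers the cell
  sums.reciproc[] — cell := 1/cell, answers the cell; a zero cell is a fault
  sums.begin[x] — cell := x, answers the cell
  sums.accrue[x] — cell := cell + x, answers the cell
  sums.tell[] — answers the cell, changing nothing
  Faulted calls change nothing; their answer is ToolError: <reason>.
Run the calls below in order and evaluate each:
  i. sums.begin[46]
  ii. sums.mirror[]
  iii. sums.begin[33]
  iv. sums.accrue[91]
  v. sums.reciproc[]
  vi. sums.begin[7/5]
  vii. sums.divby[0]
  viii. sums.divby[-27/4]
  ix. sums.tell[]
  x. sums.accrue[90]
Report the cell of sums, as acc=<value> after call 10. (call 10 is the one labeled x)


>> sums.begin(x=46)
<< 46
>> sums.mirror()
<< -46
>> sums.begin(x=33)
<< 33
>> sums.accrue(x=91)
<< 124
>> sums.reciproc()
<< 1/124
>> sums.begin(x=7/5)
<< 7/5
>> sums.divby(x=0)
<< ToolError: division by zero
>> sums.divby(x=-27/4)
<< -28/135
>> sums.tell()
<< -28/135
>> sums.accrue(x=90)
<< 12122/135

Answer: acc=12122/135


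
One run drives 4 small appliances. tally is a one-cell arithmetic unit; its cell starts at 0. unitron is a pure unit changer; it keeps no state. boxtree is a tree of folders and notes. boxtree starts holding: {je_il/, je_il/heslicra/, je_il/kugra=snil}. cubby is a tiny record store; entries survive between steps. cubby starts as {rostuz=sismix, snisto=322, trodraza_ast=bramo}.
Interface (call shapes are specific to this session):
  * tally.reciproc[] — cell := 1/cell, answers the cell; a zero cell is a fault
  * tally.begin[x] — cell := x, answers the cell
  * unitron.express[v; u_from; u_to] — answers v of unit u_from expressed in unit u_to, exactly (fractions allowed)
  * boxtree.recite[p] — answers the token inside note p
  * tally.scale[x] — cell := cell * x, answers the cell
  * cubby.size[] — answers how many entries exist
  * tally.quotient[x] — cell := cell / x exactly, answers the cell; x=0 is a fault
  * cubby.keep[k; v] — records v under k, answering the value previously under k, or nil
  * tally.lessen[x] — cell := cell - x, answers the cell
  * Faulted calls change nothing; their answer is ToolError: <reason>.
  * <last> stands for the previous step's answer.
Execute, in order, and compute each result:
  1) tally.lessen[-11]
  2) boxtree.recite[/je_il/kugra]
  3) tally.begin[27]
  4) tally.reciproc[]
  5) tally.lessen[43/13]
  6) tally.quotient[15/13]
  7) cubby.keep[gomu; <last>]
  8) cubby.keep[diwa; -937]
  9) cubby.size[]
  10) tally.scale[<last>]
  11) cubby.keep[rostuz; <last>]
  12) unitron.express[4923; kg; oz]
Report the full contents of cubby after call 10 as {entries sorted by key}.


Answer: {diwa=-937, gomu=-1148/405, rostuz=sismix, snisto=322, trodraza_ast=bramo}

Derivation:
;; tally.lessen(x: -11) == 11
;; boxtree.recite(p: /je_il/kugra) == snil
;; tally.begin(x: 27) == 27
;; tally.reciproc() == 1/27
;; tally.lessen(x: 43/13) == -1148/351
;; tally.quotient(x: 15/13) == -1148/405
;; cubby.keep(k: gomu, v: <last>) == nil
;; cubby.keep(k: diwa, v: -937) == nil
;; cubby.size() == 5
;; tally.scale(x: <last>) == -1148/81
;; cubby.keep(k: rostuz, v: <last>) == sismix
;; unitron.express(v: 4923, u_from: kg, u_to: oz) == 7876800000000/45359237


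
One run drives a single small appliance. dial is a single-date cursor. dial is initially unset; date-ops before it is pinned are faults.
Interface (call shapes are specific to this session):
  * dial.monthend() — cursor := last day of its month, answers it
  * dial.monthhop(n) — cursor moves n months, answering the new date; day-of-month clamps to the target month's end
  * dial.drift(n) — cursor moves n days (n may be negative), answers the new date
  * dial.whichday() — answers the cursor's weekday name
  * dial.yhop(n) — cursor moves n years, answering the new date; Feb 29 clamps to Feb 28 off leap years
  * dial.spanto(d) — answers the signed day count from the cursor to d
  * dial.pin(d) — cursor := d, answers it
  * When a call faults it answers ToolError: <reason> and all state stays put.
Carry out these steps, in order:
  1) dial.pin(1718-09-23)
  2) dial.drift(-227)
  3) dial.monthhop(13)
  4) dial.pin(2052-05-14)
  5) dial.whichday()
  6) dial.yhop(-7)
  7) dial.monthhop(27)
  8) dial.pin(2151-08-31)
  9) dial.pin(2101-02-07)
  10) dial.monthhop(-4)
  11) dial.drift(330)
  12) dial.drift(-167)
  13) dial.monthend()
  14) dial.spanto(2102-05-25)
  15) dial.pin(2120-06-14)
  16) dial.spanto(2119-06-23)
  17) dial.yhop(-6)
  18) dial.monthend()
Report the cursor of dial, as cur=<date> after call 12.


// dial.pin(d='1718-09-23') : 1718-09-23
// dial.drift(n='-227') : 1718-02-08
// dial.monthhop(n='13') : 1719-03-08
// dial.pin(d='2052-05-14') : 2052-05-14
// dial.whichday() : Tuesday
// dial.yhop(n='-7') : 2045-05-14
// dial.monthhop(n='27') : 2047-08-14
// dial.pin(d='2151-08-31') : 2151-08-31
// dial.pin(d='2101-02-07') : 2101-02-07
// dial.monthhop(n='-4') : 2100-10-07
// dial.drift(n='330') : 2101-09-02
// dial.drift(n='-167') : 2101-03-19
// dial.monthend() : 2101-03-31
// dial.spanto(d='2102-05-25') : 420
// dial.pin(d='2120-06-14') : 2120-06-14
// dial.spanto(d='2119-06-23') : -357
// dial.yhop(n='-6') : 2114-06-14
// dial.monthend() : 2114-06-30

Answer: cur=2101-03-19


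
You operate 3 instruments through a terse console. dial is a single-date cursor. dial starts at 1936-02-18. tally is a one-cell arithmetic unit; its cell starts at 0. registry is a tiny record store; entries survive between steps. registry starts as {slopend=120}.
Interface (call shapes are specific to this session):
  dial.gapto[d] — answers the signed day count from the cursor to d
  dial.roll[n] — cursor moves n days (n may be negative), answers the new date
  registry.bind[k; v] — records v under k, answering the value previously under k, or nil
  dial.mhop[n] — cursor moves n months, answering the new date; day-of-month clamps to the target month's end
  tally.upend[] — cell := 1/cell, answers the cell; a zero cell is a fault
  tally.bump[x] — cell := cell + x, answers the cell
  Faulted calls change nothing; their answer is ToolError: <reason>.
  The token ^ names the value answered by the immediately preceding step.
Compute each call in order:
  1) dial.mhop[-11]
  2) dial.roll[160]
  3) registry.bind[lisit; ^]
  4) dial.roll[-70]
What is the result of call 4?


Answer: 1935-06-16

Derivation:
-- 1. mhop(n: -11) -> 1935-03-18
-- 2. roll(n: 160) -> 1935-08-25
-- 3. bind(k: lisit, v: ^) -> nil
-- 4. roll(n: -70) -> 1935-06-16


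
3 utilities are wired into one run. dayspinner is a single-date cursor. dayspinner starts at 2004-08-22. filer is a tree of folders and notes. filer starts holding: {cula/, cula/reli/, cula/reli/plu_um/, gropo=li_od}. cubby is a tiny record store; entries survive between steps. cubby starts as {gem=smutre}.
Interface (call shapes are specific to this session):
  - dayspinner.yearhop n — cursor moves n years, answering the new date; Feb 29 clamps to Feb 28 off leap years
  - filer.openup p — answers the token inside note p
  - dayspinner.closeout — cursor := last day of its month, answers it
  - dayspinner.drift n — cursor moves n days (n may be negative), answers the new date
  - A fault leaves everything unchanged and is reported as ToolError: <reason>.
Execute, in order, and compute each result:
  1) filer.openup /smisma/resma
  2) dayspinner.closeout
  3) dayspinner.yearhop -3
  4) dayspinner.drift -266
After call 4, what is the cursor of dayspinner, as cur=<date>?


Do: openup[p='/smisma/resma']
See: ToolError: not found
Do: closeout[]
See: 2004-08-31
Do: yearhop[n='-3']
See: 2001-08-31
Do: drift[n='-266']
See: 2000-12-08

Answer: cur=2000-12-08


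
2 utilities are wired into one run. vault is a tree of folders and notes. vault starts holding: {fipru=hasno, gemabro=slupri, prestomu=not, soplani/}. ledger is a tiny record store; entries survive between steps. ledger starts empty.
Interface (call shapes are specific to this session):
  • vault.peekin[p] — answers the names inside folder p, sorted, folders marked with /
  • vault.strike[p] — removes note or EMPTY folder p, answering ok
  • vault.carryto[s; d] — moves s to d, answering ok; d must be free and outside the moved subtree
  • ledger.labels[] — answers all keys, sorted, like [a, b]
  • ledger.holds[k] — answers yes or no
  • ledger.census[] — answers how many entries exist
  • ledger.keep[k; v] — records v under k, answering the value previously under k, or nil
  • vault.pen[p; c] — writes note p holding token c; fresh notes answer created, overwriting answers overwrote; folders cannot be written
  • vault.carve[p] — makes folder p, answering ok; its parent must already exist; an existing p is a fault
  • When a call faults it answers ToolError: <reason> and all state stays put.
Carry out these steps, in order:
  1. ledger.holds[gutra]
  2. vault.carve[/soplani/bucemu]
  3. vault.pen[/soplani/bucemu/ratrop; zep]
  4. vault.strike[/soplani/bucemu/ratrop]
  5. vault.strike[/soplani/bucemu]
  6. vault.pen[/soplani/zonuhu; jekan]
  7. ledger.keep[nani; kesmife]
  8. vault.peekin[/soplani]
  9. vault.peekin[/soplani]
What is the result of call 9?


~$ ledger.holds k='gutra'
[out] no
~$ vault.carve p='/soplani/bucemu'
[out] ok
~$ vault.pen p='/soplani/bucemu/ratrop' c='zep'
[out] created
~$ vault.strike p='/soplani/bucemu/ratrop'
[out] ok
~$ vault.strike p='/soplani/bucemu'
[out] ok
~$ vault.pen p='/soplani/zonuhu' c='jekan'
[out] created
~$ ledger.keep k='nani' v='kesmife'
[out] nil
~$ vault.peekin p='/soplani'
[out] [zonuhu]
~$ vault.peekin p='/soplani'
[out] [zonuhu]

Answer: [zonuhu]


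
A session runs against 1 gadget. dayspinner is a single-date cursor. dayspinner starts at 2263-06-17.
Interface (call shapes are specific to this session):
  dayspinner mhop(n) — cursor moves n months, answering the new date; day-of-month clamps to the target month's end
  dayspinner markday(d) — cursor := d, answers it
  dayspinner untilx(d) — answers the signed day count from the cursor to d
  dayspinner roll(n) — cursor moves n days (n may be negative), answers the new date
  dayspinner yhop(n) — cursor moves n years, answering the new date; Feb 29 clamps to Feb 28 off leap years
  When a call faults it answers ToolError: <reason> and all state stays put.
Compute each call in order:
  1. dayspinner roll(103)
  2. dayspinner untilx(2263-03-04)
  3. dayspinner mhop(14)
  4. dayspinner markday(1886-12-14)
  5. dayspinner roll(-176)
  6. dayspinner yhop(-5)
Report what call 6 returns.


Answer: 1881-06-21

Derivation:
-> dayspinner roll(n=103)
<- 2263-09-28
-> dayspinner untilx(d=2263-03-04)
<- -208
-> dayspinner mhop(n=14)
<- 2264-11-28
-> dayspinner markday(d=1886-12-14)
<- 1886-12-14
-> dayspinner roll(n=-176)
<- 1886-06-21
-> dayspinner yhop(n=-5)
<- 1881-06-21


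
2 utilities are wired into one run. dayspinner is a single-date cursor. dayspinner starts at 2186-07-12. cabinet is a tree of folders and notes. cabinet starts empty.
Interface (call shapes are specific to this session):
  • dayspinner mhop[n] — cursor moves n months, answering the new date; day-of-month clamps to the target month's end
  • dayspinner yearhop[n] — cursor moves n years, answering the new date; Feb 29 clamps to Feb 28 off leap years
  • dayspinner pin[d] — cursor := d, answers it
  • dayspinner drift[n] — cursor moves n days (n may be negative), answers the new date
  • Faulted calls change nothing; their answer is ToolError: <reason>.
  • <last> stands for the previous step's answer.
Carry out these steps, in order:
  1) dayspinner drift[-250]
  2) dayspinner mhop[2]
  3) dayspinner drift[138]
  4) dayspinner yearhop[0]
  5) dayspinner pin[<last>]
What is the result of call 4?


==> dayspinner drift(n='-250')
<== 2185-11-04
==> dayspinner mhop(n='2')
<== 2186-01-04
==> dayspinner drift(n='138')
<== 2186-05-22
==> dayspinner yearhop(n='0')
<== 2186-05-22
==> dayspinner pin(d='<last>')
<== 2186-05-22

Answer: 2186-05-22


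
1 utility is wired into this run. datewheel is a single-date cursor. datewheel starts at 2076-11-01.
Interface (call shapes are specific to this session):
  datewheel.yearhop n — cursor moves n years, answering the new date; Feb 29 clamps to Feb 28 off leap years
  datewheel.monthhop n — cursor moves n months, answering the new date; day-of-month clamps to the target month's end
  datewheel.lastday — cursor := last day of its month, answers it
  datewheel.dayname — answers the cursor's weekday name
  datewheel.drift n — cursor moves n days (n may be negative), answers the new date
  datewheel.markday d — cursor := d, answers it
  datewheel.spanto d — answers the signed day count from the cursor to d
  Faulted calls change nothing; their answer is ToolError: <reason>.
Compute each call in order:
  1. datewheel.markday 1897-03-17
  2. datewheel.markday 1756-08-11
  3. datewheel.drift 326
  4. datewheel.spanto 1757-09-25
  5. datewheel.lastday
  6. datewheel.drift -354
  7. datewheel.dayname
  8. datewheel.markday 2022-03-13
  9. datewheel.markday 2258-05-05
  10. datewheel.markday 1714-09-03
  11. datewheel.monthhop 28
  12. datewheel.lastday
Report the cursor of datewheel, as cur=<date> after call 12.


Answer: cur=1717-01-31

Derivation:
> markday d='1897-03-17'
[out] 1897-03-17
> markday d='1756-08-11'
[out] 1756-08-11
> drift n='326'
[out] 1757-07-03
> spanto d='1757-09-25'
[out] 84
> lastday
[out] 1757-07-31
> drift n='-354'
[out] 1756-08-11
> dayname
[out] Wednesday
> markday d='2022-03-13'
[out] 2022-03-13
> markday d='2258-05-05'
[out] 2258-05-05
> markday d='1714-09-03'
[out] 1714-09-03
> monthhop n='28'
[out] 1717-01-03
> lastday
[out] 1717-01-31


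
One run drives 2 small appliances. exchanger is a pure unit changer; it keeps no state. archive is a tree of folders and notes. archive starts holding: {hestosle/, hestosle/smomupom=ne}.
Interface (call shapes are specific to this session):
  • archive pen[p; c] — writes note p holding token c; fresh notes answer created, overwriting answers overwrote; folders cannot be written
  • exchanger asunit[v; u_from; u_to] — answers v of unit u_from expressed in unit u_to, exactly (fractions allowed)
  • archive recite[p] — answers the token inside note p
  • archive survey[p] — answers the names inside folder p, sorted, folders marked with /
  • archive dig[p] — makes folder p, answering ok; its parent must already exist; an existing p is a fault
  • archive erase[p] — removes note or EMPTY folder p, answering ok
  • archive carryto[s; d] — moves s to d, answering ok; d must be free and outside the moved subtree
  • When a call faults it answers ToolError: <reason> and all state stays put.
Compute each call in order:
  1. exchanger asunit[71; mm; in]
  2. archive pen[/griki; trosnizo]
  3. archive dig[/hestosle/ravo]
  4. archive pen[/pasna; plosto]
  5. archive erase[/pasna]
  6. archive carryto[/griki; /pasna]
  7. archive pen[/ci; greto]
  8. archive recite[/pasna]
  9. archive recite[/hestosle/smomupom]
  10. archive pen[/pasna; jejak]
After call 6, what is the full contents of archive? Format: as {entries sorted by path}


Answer: {hestosle/, hestosle/ravo/, hestosle/smomupom=ne, pasna=trosnizo}

Derivation:
! exchanger asunit(v: 71, u_from: mm, u_to: in) => 355/127
! archive pen(p: /griki, c: trosnizo) => created
! archive dig(p: /hestosle/ravo) => ok
! archive pen(p: /pasna, c: plosto) => created
! archive erase(p: /pasna) => ok
! archive carryto(s: /griki, d: /pasna) => ok
! archive pen(p: /ci, c: greto) => created
! archive recite(p: /pasna) => trosnizo
! archive recite(p: /hestosle/smomupom) => ne
! archive pen(p: /pasna, c: jejak) => overwrote


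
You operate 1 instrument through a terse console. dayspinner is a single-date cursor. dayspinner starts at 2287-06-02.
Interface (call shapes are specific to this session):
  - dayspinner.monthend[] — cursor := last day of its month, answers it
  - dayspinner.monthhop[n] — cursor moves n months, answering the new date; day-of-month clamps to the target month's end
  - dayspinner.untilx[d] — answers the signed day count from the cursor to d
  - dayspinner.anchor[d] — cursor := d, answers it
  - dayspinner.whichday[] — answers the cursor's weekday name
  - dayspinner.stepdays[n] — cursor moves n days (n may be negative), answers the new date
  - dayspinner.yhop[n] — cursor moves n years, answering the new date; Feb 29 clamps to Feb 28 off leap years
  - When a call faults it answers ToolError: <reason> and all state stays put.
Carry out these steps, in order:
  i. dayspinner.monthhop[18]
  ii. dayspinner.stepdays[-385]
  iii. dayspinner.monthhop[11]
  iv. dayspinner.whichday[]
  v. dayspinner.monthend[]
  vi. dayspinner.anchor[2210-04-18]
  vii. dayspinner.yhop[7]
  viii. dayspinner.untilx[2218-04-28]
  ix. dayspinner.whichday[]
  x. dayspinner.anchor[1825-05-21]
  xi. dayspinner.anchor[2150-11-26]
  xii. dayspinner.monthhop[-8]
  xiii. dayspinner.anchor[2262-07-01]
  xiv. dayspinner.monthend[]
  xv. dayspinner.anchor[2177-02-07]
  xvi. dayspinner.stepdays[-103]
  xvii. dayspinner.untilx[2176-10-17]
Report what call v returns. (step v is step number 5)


Answer: 2288-10-31

Derivation:
Step: dayspinner.monthhop[n→18]
Result: 2288-12-02
Step: dayspinner.stepdays[n→-385]
Result: 2287-11-13
Step: dayspinner.monthhop[n→11]
Result: 2288-10-13
Step: dayspinner.whichday[]
Result: Saturday
Step: dayspinner.monthend[]
Result: 2288-10-31
Step: dayspinner.anchor[d→2210-04-18]
Result: 2210-04-18
Step: dayspinner.yhop[n→7]
Result: 2217-04-18
Step: dayspinner.untilx[d→2218-04-28]
Result: 375
Step: dayspinner.whichday[]
Result: Friday
Step: dayspinner.anchor[d→1825-05-21]
Result: 1825-05-21
Step: dayspinner.anchor[d→2150-11-26]
Result: 2150-11-26
Step: dayspinner.monthhop[n→-8]
Result: 2150-03-26
Step: dayspinner.anchor[d→2262-07-01]
Result: 2262-07-01
Step: dayspinner.monthend[]
Result: 2262-07-31
Step: dayspinner.anchor[d→2177-02-07]
Result: 2177-02-07
Step: dayspinner.stepdays[n→-103]
Result: 2176-10-27
Step: dayspinner.untilx[d→2176-10-17]
Result: -10


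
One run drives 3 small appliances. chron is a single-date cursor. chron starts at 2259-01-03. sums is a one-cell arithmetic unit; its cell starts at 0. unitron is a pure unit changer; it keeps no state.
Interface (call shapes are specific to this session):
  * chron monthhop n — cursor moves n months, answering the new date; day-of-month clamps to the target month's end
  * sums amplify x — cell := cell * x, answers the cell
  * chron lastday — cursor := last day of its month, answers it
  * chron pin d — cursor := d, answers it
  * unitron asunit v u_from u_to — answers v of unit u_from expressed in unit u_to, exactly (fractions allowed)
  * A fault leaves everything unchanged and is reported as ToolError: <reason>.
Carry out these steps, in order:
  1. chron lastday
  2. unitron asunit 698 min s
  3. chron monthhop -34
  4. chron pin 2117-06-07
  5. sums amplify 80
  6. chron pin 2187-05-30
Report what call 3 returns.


Answer: 2256-03-31

Derivation:
>> chron lastday()
<< 2259-01-31
>> unitron asunit(698, min, s)
<< 41880
>> chron monthhop(-34)
<< 2256-03-31
>> chron pin(2117-06-07)
<< 2117-06-07
>> sums amplify(80)
<< 0
>> chron pin(2187-05-30)
<< 2187-05-30


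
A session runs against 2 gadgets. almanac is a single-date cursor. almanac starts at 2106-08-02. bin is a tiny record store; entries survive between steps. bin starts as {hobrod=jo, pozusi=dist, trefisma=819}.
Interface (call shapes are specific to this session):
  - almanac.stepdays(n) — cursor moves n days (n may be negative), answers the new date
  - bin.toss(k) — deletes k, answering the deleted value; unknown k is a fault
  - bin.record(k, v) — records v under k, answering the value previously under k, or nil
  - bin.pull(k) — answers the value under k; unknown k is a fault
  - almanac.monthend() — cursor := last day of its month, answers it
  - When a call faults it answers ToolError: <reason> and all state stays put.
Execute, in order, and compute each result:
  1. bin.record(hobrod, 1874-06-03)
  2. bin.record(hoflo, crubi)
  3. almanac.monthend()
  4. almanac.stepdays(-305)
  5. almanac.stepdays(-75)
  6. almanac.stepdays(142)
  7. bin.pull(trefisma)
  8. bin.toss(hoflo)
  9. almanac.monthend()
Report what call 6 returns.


Do: record[k: hobrod; v: 1874-06-03]
See: jo
Do: record[k: hoflo; v: crubi]
See: nil
Do: monthend[]
See: 2106-08-31
Do: stepdays[n: -305]
See: 2105-10-30
Do: stepdays[n: -75]
See: 2105-08-16
Do: stepdays[n: 142]
See: 2106-01-05
Do: pull[k: trefisma]
See: 819
Do: toss[k: hoflo]
See: crubi
Do: monthend[]
See: 2106-01-31

Answer: 2106-01-05


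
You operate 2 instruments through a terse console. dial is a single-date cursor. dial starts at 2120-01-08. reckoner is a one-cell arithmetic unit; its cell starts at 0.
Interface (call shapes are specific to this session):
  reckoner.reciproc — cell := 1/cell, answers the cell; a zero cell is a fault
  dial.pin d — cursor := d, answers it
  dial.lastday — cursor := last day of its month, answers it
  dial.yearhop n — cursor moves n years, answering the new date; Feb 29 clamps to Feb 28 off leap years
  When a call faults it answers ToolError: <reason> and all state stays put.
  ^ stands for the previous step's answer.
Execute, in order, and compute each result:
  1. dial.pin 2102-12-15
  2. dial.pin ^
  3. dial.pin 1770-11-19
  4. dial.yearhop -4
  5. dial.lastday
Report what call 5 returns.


% 1. dial.pin(d='2102-12-15') ~> 2102-12-15
% 2. dial.pin(d='^') ~> 2102-12-15
% 3. dial.pin(d='1770-11-19') ~> 1770-11-19
% 4. dial.yearhop(n='-4') ~> 1766-11-19
% 5. dial.lastday() ~> 1766-11-30

Answer: 1766-11-30


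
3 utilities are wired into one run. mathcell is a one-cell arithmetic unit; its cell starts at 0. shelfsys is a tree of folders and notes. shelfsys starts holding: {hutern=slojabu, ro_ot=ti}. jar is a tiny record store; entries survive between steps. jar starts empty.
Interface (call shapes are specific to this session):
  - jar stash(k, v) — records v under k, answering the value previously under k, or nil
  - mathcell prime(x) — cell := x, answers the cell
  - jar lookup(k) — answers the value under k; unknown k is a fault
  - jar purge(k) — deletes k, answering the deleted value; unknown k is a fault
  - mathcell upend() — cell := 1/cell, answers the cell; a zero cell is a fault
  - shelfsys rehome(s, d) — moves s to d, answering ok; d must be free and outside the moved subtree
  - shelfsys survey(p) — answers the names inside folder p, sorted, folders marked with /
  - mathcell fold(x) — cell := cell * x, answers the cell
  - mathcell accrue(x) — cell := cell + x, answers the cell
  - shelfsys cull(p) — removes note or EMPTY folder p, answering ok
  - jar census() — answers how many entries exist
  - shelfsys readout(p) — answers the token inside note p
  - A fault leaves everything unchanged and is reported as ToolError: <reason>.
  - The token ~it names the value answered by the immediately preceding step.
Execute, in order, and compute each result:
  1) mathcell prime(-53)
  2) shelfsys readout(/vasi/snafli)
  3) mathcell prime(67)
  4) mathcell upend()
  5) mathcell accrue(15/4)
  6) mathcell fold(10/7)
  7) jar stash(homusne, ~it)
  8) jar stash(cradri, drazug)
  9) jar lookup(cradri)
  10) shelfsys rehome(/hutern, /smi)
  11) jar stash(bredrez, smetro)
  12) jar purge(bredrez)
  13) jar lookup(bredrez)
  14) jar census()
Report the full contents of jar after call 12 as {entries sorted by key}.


Answer: {cradri=drazug, homusne=5045/938}

Derivation:
·→ mathcell prime(x='-53')
·← -53
·→ shelfsys readout(p='/vasi/snafli')
·← ToolError: not found
·→ mathcell prime(x='67')
·← 67
·→ mathcell upend()
·← 1/67
·→ mathcell accrue(x='15/4')
·← 1009/268
·→ mathcell fold(x='10/7')
·← 5045/938
·→ jar stash(k='homusne', v='~it')
·← nil
·→ jar stash(k='cradri', v='drazug')
·← nil
·→ jar lookup(k='cradri')
·← drazug
·→ shelfsys rehome(s='/hutern', d='/smi')
·← ok
·→ jar stash(k='bredrez', v='smetro')
·← nil
·→ jar purge(k='bredrez')
·← smetro
·→ jar lookup(k='bredrez')
·← ToolError: no such key bredrez
·→ jar census()
·← 2


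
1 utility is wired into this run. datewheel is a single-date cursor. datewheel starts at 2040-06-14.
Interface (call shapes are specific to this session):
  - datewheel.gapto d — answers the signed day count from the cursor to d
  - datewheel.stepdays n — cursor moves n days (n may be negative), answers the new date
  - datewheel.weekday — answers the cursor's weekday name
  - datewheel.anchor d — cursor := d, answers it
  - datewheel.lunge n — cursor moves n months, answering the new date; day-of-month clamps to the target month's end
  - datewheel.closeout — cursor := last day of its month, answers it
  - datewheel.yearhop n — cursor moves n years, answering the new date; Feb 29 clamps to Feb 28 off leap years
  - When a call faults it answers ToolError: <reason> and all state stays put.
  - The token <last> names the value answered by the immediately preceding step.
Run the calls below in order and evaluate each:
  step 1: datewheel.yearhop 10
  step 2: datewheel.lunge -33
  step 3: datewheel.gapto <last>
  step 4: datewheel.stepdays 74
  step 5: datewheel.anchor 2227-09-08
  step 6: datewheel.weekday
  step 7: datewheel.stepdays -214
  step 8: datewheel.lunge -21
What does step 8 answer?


! datewheel.yearhop(n: 10) => 2050-06-14
! datewheel.lunge(n: -33) => 2047-09-14
! datewheel.gapto(d: <last>) => 0
! datewheel.stepdays(n: 74) => 2047-11-27
! datewheel.anchor(d: 2227-09-08) => 2227-09-08
! datewheel.weekday() => Saturday
! datewheel.stepdays(n: -214) => 2227-02-06
! datewheel.lunge(n: -21) => 2225-05-06

Answer: 2225-05-06


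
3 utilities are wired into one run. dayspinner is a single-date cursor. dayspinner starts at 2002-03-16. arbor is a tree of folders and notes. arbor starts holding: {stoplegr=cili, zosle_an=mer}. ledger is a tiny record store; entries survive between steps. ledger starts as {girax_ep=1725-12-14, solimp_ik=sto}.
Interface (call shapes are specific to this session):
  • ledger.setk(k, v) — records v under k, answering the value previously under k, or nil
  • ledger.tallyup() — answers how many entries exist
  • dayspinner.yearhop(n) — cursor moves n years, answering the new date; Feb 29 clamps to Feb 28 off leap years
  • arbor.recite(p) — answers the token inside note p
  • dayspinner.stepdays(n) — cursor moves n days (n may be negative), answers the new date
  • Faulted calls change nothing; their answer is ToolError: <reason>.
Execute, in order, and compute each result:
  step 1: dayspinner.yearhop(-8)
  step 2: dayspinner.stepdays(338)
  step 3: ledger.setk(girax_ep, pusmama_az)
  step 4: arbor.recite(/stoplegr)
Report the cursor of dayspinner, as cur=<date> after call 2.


Answer: cur=1995-02-17

Derivation:
% dayspinner.yearhop n='-8'
[out] 1994-03-16
% dayspinner.stepdays n='338'
[out] 1995-02-17
% ledger.setk k='girax_ep' v='pusmama_az'
[out] 1725-12-14
% arbor.recite p='/stoplegr'
[out] cili


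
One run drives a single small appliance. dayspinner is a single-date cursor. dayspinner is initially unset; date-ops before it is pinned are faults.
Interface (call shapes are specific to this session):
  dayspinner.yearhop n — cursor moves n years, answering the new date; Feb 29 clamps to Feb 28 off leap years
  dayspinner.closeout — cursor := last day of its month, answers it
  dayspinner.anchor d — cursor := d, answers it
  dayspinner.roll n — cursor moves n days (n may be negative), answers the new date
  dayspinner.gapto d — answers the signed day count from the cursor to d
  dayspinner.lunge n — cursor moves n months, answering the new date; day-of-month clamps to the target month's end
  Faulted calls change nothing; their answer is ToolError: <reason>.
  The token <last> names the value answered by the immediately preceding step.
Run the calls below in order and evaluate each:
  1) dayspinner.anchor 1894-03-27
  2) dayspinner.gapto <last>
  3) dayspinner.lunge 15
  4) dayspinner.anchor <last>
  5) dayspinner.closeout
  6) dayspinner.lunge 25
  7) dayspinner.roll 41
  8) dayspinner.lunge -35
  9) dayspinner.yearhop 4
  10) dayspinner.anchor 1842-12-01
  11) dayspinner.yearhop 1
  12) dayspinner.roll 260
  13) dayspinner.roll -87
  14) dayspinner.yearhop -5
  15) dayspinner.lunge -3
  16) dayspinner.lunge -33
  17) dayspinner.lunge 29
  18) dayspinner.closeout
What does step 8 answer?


;; anchor(d=1894-03-27) -> 1894-03-27
;; gapto(d=<last>) -> 0
;; lunge(n=15) -> 1895-06-27
;; anchor(d=<last>) -> 1895-06-27
;; closeout() -> 1895-06-30
;; lunge(n=25) -> 1897-07-30
;; roll(n=41) -> 1897-09-09
;; lunge(n=-35) -> 1894-10-09
;; yearhop(n=4) -> 1898-10-09
;; anchor(d=1842-12-01) -> 1842-12-01
;; yearhop(n=1) -> 1843-12-01
;; roll(n=260) -> 1844-08-17
;; roll(n=-87) -> 1844-05-22
;; yearhop(n=-5) -> 1839-05-22
;; lunge(n=-3) -> 1839-02-22
;; lunge(n=-33) -> 1836-05-22
;; lunge(n=29) -> 1838-10-22
;; closeout() -> 1838-10-31

Answer: 1894-10-09
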